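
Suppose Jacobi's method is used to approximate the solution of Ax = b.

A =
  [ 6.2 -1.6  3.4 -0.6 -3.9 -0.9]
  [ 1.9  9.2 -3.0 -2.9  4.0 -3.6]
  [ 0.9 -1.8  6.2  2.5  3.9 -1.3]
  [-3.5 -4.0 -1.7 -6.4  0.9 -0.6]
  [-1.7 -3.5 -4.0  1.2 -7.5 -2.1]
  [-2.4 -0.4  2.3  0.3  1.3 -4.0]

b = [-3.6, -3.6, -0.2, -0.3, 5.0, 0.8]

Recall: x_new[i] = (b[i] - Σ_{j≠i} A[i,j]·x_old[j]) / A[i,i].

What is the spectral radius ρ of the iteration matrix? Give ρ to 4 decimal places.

Let D = diag(6.2, 9.2, 6.2, -6.4, -7.5, -4); L, U the strict triangles.
Jacobi T = -D⁻¹(L+U): T[1,3] = -(-2.9)/(9.2) = +0.3152; T[1,1] = 0.
  T[0,:] = [+0.0000, +0.2581, -0.5484, +0.0968, +0.6290, +0.1452]
  T[1,:] = [-0.2065, +0.0000, +0.3261, +0.3152, -0.4348, +0.3913]
  T[2,:] = [-0.1452, +0.2903, +0.0000, -0.4032, -0.6290, +0.2097]
  T[3,:] = [-0.5469, -0.6250, -0.2656, +0.0000, +0.1406, -0.0938]
  T[4,:] = [-0.2267, -0.4667, -0.5333, +0.1600, +0.0000, -0.2800]
  T[5,:] = [-0.6000, -0.1000, +0.5750, +0.0750, +0.3250, +0.0000]
|roots of det(T-λI)|: 1.1542, 0.8255, 0.8255, 0.7193, 0.3382, 0.3382.
ρ = 1.1542; 1.1542 > 1 ⇒ diverges.

1.1542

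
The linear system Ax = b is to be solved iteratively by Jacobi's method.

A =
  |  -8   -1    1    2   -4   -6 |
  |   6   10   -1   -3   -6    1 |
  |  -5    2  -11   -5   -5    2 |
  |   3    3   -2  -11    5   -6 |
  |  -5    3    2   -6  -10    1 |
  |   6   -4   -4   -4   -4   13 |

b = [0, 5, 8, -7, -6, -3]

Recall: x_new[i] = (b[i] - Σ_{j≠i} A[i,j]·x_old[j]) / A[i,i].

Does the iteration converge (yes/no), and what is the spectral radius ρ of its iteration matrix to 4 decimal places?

A = D + L + U where D = diag(-8, 10, -11, -11, -10, 13).
Jacobi T = -D⁻¹(L+U): T[4,0] = -(-5)/(-10) = -0.5000; T[4,4] = 0.
  T[0,:] = [+0.0000 -0.1250 +0.1250 +0.2500 -0.5000 -0.7500]
  T[1,:] = [-0.6000 +0.0000 +0.1000 +0.3000 +0.6000 -0.1000]
  T[2,:] = [-0.4545 +0.1818 +0.0000 -0.4545 -0.4545 +0.1818]
  T[3,:] = [+0.2727 +0.2727 -0.1818 +0.0000 +0.4545 -0.5455]
  T[4,:] = [-0.5000 +0.3000 +0.2000 -0.6000 +0.0000 +0.1000]
  T[5,:] = [-0.4615 +0.3077 +0.3077 +0.3077 +0.3077 +0.0000]
|eigenvalues of T|: 1.1920, 0.6560, 0.5705, 0.5705, 0.4732, 0.4732.
ρ = 1.1920; 1.1920 > 1, so it fails to converge.

no, ρ = 1.1920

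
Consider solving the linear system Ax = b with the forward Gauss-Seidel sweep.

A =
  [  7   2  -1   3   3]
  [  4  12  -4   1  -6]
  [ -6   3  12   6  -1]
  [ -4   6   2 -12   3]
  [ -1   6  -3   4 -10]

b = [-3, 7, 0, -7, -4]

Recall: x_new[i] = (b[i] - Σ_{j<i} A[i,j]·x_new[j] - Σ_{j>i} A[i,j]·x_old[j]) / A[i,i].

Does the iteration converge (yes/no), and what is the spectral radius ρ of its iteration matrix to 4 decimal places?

A = D + L + U where D = diag(7, 12, 12, -12, -10).
GS T = -(D+L)⁻¹U: row 0 first, T[0,1] = -(2)/(7) = -0.2857; later rows by forward substitution.
  T[0,:] = [+0.0000  -0.2857  +0.1429  -0.4286  -0.4286]
  T[1,:] = [+0.0000  +0.0952  +0.2857  +0.0595  +0.6429]
  T[2,:] = [+0.0000  -0.1667  +0.0000  -0.7292  -0.2917]
  T[3,:] = [+0.0000  +0.1151  +0.0952  +0.0511  +0.6657]
  T[4,:] = [+0.0000  +0.1817  +0.1952  +0.3178  +0.7823]
moduli |λ_i(T)| = 0.9096, 0.2631, 0.2216, 0.0224, 0.0000.
spectral radius ρ = 0.9096; 0.9096 < 1 ⇒ converges.

yes, ρ = 0.9096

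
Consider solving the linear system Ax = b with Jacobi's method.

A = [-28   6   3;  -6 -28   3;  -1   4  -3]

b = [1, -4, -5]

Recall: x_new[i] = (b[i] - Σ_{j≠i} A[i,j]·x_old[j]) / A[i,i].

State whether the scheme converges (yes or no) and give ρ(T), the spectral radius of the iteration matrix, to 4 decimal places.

Write A = D+L+U with D = diag(-28, -28, -3).
Jacobi T = -D⁻¹(L+U): T[0,2] = -(3)/(-28) = +0.1071; T[0,0] = 0.
  T[0,:] = [+0.0000  +0.2143  +0.1071]
  T[1,:] = [-0.2143  +0.0000  +0.1071]
  T[2,:] = [-0.3333  +1.3333  +0.0000]
|roots of det(T-λI)|: 0.3970, 0.3105, 0.3105.
ρ(T) = max|λ| = 0.3970; 0.3970 < 1 ⇒ converges.

yes, ρ = 0.3970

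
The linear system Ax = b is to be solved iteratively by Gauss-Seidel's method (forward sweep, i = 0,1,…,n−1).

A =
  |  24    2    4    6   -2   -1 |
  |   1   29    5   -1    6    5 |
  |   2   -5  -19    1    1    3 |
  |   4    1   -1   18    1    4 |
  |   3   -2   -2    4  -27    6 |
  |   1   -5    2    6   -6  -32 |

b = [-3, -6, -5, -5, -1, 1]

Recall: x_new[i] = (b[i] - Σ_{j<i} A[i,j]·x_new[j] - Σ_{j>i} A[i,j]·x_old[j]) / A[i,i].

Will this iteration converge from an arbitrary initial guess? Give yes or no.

Split A = D + L + U, D = diag(24, 29, -19, 18, -27, -32).
Gauss-Seidel: T = -(D+L)⁻¹U, row 0 first, T[0,3] = -(6)/(24) = -0.2500; later rows by forward substitution.
  T[0,:] = [+0.0000, -0.0833, -0.1667, -0.2500, +0.0833, +0.0417]
  T[1,:] = [+0.0000, +0.0029, -0.1667, +0.0431, -0.2098, -0.1739]
  T[2,:] = [+0.0000, -0.0095, +0.0263, +0.0150, +0.1166, +0.2080]
  T[3,:] = [+0.0000, +0.0178, +0.0478, +0.0540, -0.0559, -0.2103]
  T[4,:] = [+0.0000, -0.0061, -0.0010, -0.0241, +0.0079, +0.1932]
  T[5,:] = [+0.0000, +0.0008, +0.0316, +0.0010, +0.0307, -0.0342]
moduli |λ_i(T)| = 0.1526, 0.1015, 0.0633, 0.0518, 0.0058, 0.0000.
ρ = 0.1526; 0.1526 < 1, so it converges for any x₀.

yes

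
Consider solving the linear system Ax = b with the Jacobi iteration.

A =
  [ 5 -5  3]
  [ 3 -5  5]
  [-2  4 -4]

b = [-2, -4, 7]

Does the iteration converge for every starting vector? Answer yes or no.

no

Diagonal D = diag(5, -5, -4); L, U strict lower/upper.
Jacobi: T = -D⁻¹(L+U), T[1,2] = -(5)/(-5) = +1.0000; T[1,1] = 0.
  T[0,:] = [+0.0000, +1.0000, -0.6000]
  T[1,:] = [+0.6000, +0.0000, +1.0000]
  T[2,:] = [-0.5000, +1.0000, +0.0000]
|λ(T)| sorted: 1.5651, 1.0333, 0.5318.
spectral radius ρ = 1.5651; 1.5651 > 1 ⇒ diverges.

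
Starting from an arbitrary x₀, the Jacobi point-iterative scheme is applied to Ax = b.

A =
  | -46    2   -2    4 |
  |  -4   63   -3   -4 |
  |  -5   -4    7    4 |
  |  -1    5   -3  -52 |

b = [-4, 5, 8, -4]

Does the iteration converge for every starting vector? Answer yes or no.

yes

Diagonal D = diag(-46, 63, 7, -52); L, U strict lower/upper.
Jacobi T = -D⁻¹(L+U): T[0,3] = -(4)/(-46) = +0.0870; T[0,0] = 0.
  T[0,:] = [+0.0000, +0.0435, -0.0435, +0.0870]
  T[1,:] = [+0.0635, +0.0000, +0.0476, +0.0635]
  T[2,:] = [+0.7143, +0.5714, +0.0000, -0.5714]
  T[3,:] = [-0.0192, +0.0962, -0.0577, +0.0000]
|eigenvalues of T|: 0.2687, 0.1578, 0.1578, 0.0505.
spectral radius ρ = 0.2687; 0.2687 < 1, so it converges for any x₀.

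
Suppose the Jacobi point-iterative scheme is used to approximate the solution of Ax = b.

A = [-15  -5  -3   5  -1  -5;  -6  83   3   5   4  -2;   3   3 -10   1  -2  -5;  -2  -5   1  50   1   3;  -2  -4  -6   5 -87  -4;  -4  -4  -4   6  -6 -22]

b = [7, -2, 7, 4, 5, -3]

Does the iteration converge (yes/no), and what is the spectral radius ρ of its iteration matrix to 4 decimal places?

yes, ρ = 0.3510

Write A = D+L+U with D = diag(-15, 83, -10, 50, -87, -22).
Jacobi: T = -D⁻¹(L+U), T[2,0] = -(3)/(-10) = +0.3000; T[2,2] = 0.
  T[0,:] = [+0.0000 -0.3333 -0.2000 +0.3333 -0.0667 -0.3333]
  T[1,:] = [+0.0723 +0.0000 -0.0361 -0.0602 -0.0482 +0.0241]
  T[2,:] = [+0.3000 +0.3000 +0.0000 +0.1000 -0.2000 -0.5000]
  T[3,:] = [+0.0400 +0.1000 -0.0200 +0.0000 -0.0200 -0.0600]
  T[4,:] = [-0.0230 -0.0460 -0.0690 +0.0575 +0.0000 -0.0460]
  T[5,:] = [-0.1818 -0.1818 -0.1818 +0.2727 -0.2727 +0.0000]
|λ(T)| sorted: 0.3510, 0.2580, 0.1809, 0.1809, 0.1185, 0.0139.
spectral radius ρ = 0.3510; 0.3510 < 1 ⇒ converges.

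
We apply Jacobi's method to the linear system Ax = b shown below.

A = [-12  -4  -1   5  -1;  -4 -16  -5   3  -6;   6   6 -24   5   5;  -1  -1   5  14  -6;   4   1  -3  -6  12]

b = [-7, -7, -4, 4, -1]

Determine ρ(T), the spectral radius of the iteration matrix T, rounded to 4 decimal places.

0.8365

Diagonal D = diag(-12, -16, -24, 14, 12); L, U strict lower/upper.
T_J = -D⁻¹(L+U): T[3,2] = -(5)/(14) = -0.3571; T[3,3] = 0.
  T[0,:] = [+0.0000  -0.3333  -0.0833  +0.4167  -0.0833]
  T[1,:] = [-0.2500  +0.0000  -0.3125  +0.1875  -0.3750]
  T[2,:] = [+0.2500  +0.2500  +0.0000  +0.2083  +0.2083]
  T[3,:] = [+0.0714  +0.0714  -0.3571  +0.0000  +0.4286]
  T[4,:] = [-0.3333  -0.0833  +0.2500  +0.5000  +0.0000]
|roots of det(T-λI)|: 0.8365, 0.4338, 0.4338, 0.4279, 0.4279.
spectral radius ρ = 0.8365; 0.8365 < 1, so it converges for any x₀.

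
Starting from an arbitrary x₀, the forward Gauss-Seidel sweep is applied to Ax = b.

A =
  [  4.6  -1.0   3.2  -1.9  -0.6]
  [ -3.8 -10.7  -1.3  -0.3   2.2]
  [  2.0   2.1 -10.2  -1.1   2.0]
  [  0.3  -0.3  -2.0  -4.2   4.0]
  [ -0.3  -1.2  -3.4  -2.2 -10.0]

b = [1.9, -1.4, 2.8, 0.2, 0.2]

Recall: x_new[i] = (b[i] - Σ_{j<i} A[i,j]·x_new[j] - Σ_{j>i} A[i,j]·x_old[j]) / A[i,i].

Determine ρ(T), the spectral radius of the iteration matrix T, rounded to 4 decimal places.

Let D = diag(4.6, -10.7, -10.2, -4.2, -10); L, U the strict triangles.
T_GS = -(D+L)⁻¹U: row 0 first, T[0,2] = -(3.2)/(4.6) = -0.6957; later rows by forward substitution.
  T[0,:] = [+0.0000 +0.2174 -0.6957 +0.4130 +0.1304]
  T[1,:] = [+0.0000 -0.0772 +0.1256 -0.1747 +0.1593]
  T[2,:] = [+0.0000 +0.0267 -0.1106 -0.0628 +0.2544]
  T[3,:] = [+0.0000 +0.0083 -0.0060 +0.0719 +0.8292]
  T[4,:] = [+0.0000 -0.0082 +0.0447 +0.0141 -0.2920]
|roots of det(T-λI)|: 0.3689, 0.1275, 0.0595, 0.0291, 0.0000.
spectral radius ρ = 0.3689; 0.3689 < 1: convergent.

0.3689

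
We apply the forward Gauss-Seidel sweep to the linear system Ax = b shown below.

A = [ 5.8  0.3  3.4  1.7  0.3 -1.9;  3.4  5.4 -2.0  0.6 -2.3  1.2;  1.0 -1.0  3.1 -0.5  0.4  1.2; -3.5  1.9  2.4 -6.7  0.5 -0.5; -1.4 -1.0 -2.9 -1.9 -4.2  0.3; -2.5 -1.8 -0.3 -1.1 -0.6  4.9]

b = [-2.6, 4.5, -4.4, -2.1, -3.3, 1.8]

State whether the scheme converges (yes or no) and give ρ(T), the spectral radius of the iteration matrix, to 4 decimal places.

yes, ρ = 0.8205

Let D = diag(5.8, 5.4, 3.1, -6.7, -4.2, 4.9); L, U the strict triangles.
GS T = -(D+L)⁻¹U: row 0 first, T[0,2] = -(3.4)/(5.8) = -0.5862; later rows by forward substitution.
  T[0,:] = [+0.0000  -0.0517  -0.5862  -0.2931  -0.0517  +0.3276]
  T[1,:] = [+0.0000  +0.0326  +0.7395  +0.0734  +0.4585  -0.4285]
  T[2,:] = [+0.0000  +0.0272  +0.4276  +0.2795  +0.0356  -0.6310]
  T[3,:] = [+0.0000  +0.0460  +0.6691  +0.2741  +0.2444  -0.5933]
  T[4,:] = [+0.0000  -0.0301  -0.5786  -0.2368  -0.2270  +0.7683]
  T[5,:] = [+0.0000  -0.0061  +0.0781  -0.0729  +0.1713  -0.0680]
eigenvalue magnitudes: 0.8205, 0.3701, 0.0400, 0.0400, 0.0173, 0.0000.
ρ(T) = max|λ| = 0.8205; 0.8205 < 1 ⇒ converges.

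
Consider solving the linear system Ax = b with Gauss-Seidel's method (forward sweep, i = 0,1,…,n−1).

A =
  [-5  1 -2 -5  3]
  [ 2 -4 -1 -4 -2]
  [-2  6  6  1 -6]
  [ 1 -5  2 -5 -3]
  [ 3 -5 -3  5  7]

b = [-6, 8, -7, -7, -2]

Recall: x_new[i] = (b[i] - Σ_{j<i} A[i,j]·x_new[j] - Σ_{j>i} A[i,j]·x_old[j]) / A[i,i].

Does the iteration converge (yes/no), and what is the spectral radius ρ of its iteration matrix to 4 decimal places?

Write A = D+L+U with D = diag(-5, -4, 6, -5, 7).
T_GS = -(D+L)⁻¹U: row 0 first, T[0,1] = -(1)/(-5) = +0.2000; later rows by forward substitution.
  T[0,:] = [+0.0000, +0.2000, -0.4000, -1.0000, +0.6000]
  T[1,:] = [+0.0000, +0.1000, -0.4500, -1.5000, -0.2000]
  T[2,:] = [+0.0000, -0.0333, +0.3167, +1.0000, +1.4000]
  T[3,:] = [+0.0000, -0.0733, +0.4967, +1.7000, +0.2800]
  T[4,:] = [+0.0000, +0.0238, -0.3690, -1.4286, -0.0000]
eigenvalue magnitudes: 1.2880, 0.8585, 0.0614, 0.0316, 0.0000.
spectral radius ρ = 1.2880; 1.2880 > 1 ⇒ diverges.

no, ρ = 1.2880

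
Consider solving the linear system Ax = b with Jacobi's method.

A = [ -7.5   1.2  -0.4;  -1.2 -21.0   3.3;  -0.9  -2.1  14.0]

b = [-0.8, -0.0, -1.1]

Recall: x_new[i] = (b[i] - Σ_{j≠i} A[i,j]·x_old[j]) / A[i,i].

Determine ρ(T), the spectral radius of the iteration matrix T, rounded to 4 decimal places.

Split A = D + L + U, D = diag(-7.5, -21, 14).
T_J = -D⁻¹(L+U): T[1,0] = -(-1.2)/(-21) = -0.0571; T[1,1] = 0.
  T[0,:] = [+0.0000 +0.1600 -0.0533]
  T[1,:] = [-0.0571 +0.0000 +0.1571]
  T[2,:] = [+0.0643 +0.1500 +0.0000]
|eigenvalues of T|: 0.1559, 0.1153, 0.1153.
ρ = 0.1559; 0.1559 < 1 ⇒ converges.

0.1559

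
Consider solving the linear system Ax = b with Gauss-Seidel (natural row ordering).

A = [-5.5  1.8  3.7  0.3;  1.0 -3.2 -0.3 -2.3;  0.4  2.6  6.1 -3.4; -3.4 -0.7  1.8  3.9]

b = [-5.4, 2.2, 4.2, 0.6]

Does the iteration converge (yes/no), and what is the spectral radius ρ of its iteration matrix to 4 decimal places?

yes, ρ = 0.8625

Split A = D + L + U, D = diag(-5.5, -3.2, 6.1, 3.9).
Gauss-Seidel: T = -(D+L)⁻¹U, row 0 first, T[0,3] = -(0.3)/(-5.5) = +0.0545; later rows by forward substitution.
  T[0,:] = [+0.0000, +0.3273, +0.6727, +0.0545]
  T[1,:] = [+0.0000, +0.1023, +0.1165, -0.7017]
  T[2,:] = [+0.0000, -0.0651, -0.0938, +0.8529]
  T[3,:] = [+0.0000, +0.3337, +0.6507, -0.4720]
eigenvalue magnitudes: 0.8625, 0.3495, 0.0495, 0.0000.
spectral radius ρ = 0.8625; 0.8625 < 1, so it converges for any x₀.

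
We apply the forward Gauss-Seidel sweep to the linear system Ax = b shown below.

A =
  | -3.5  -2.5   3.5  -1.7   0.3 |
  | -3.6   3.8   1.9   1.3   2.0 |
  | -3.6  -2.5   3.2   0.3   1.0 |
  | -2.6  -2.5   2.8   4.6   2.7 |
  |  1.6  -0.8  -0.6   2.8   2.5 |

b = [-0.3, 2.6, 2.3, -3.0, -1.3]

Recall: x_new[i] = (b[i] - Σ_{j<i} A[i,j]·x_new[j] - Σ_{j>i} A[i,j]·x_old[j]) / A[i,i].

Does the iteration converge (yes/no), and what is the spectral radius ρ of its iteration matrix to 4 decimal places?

A = D + L + U where D = diag(-3.5, 3.8, 3.2, 4.6, 2.5).
Gauss-Seidel: T = -(D+L)⁻¹U, row 0 first, T[0,3] = -(-1.7)/(-3.5) = -0.4857; later rows by forward substitution.
  T[0,:] = [+0.0000 -0.7143 +1.0000 -0.4857 +0.0857]
  T[1,:] = [+0.0000 -0.6767 +0.4474 -0.8023 -0.4451]
  T[2,:] = [+0.0000 -1.3322 +1.4745 -1.2669 -0.5638]
  T[3,:] = [+0.0000 +0.0394 -0.0892 +0.0606 -0.4372]
  T[4,:] = [+0.0000 -0.1233 -0.0431 -0.3178 +0.1571]
|roots of det(T-λI)|: 1.2045, 0.6261, 0.4724, 0.0353, 0.0000.
ρ = 1.2045; 1.2045 > 1, so it fails to converge.

no, ρ = 1.2045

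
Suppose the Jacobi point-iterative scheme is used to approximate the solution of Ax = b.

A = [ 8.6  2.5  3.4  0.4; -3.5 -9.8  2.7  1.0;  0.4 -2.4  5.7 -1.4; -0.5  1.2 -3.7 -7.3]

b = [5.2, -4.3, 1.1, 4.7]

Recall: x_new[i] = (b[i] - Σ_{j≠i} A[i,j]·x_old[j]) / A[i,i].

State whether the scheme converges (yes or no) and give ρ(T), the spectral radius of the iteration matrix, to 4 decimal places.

Let D = diag(8.6, -9.8, 5.7, -7.3); L, U the strict triangles.
Jacobi T = -D⁻¹(L+U): T[3,1] = -(1.2)/(-7.3) = +0.1644; T[3,3] = 0.
  T[0,:] = [+0.0000  -0.2907  -0.3953  -0.0465]
  T[1,:] = [-0.3571  +0.0000  +0.2755  +0.1020]
  T[2,:] = [-0.0702  +0.4211  +0.0000  +0.2456]
  T[3,:] = [-0.0685  +0.1644  -0.5068  +0.0000]
moduli |λ_i(T)| = 0.5564, 0.3148, 0.3008, 0.3008.
spectral radius ρ = 0.5564; 0.5564 < 1 ⇒ converges.

yes, ρ = 0.5564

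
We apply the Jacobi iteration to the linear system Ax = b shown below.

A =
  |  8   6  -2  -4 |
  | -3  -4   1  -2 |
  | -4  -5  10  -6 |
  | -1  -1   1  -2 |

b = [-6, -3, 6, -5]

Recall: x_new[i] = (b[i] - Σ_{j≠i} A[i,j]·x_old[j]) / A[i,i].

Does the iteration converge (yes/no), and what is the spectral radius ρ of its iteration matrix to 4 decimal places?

A = D + L + U where D = diag(8, -4, 10, -2).
Jacobi: T = -D⁻¹(L+U), T[3,0] = -(-1)/(-2) = -0.5000; T[3,3] = 0.
  T[0,:] = [+0.0000  -0.7500  +0.2500  +0.5000]
  T[1,:] = [-0.7500  +0.0000  +0.2500  -0.5000]
  T[2,:] = [+0.4000  +0.5000  +0.0000  +0.6000]
  T[3,:] = [-0.5000  -0.5000  +0.5000  +0.0000]
|roots of det(T-λI)|: 1.1567, 0.6458, 0.6458, 0.1295.
ρ = 1.1567; 1.1567 > 1, so it fails to converge.

no, ρ = 1.1567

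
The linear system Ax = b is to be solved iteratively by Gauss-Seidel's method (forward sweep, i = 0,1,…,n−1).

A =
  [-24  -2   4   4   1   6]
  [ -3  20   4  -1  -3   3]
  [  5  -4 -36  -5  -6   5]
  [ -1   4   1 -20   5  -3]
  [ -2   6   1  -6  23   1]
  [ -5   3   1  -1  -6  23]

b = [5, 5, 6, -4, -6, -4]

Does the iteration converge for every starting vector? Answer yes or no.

yes

Split A = D + L + U, D = diag(-24, 20, -36, -20, 23, 23).
GS T = -(D+L)⁻¹U: row 0 first, T[0,3] = -(4)/(-24) = +0.1667; later rows by forward substitution.
  T[0,:] = [+0.0000 -0.0833 +0.1667 +0.1667 +0.0417 +0.2500]
  T[1,:] = [+0.0000 -0.0125 -0.1750 +0.0750 +0.1562 -0.1125]
  T[2,:] = [+0.0000 -0.0102 +0.0426 -0.1241 -0.1782 +0.1861]
  T[3,:] = [+0.0000 +0.0012 -0.0412 +0.0005 +0.2703 -0.1757]
  T[4,:] = [+0.0000 -0.0032 +0.0475 +0.0004 +0.0411 -0.0463]
  T[5,:] = [+0.0000 -0.0168 +0.0678 +0.0320 +0.0189 +0.0412]
|λ(T)| sorted: 0.1830, 0.1162, 0.1162, 0.0922, 0.0240, 0.0000.
ρ = 0.1830; 0.1830 < 1 ⇒ converges.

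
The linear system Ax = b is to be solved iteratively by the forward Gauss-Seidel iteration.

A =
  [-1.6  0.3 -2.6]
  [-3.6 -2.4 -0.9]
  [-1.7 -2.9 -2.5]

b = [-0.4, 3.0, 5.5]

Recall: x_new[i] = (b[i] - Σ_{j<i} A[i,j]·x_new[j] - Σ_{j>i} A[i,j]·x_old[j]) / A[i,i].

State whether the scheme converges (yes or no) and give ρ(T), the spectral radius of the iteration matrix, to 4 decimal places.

Write A = D+L+U with D = diag(-1.6, -2.4, -2.5).
T_GS = -(D+L)⁻¹U: row 0 first, T[0,1] = -(0.3)/(-1.6) = +0.1875; later rows by forward substitution.
  T[0,:] = [+0.0000, +0.1875, -1.6250]
  T[1,:] = [+0.0000, -0.2812, +2.0625]
  T[2,:] = [+0.0000, +0.1988, -1.2875]
|eigenvalues of T|: 1.5987, 0.0299, 0.0000.
ρ = 1.5987; 1.5987 > 1 ⇒ diverges.

no, ρ = 1.5987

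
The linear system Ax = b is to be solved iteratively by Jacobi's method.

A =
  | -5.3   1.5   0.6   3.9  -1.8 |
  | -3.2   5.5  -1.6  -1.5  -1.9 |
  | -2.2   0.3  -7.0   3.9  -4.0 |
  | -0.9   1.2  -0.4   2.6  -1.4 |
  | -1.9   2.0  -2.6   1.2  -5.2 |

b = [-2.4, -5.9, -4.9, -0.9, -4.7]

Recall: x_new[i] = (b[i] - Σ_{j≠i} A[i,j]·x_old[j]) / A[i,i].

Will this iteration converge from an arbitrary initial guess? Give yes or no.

no

Let D = diag(-5.3, 5.5, -7, 2.6, -5.2); L, U the strict triangles.
Jacobi: T = -D⁻¹(L+U), T[3,2] = -(-0.4)/(2.6) = +0.1538; T[3,3] = 0.
  T[0,:] = [+0.0000  +0.2830  +0.1132  +0.7358  -0.3396]
  T[1,:] = [+0.5818  +0.0000  +0.2909  +0.2727  +0.3455]
  T[2,:] = [-0.3143  +0.0429  +0.0000  +0.5571  -0.5714]
  T[3,:] = [+0.3462  -0.4615  +0.1538  +0.0000  +0.5385]
  T[4,:] = [-0.3654  +0.3846  -0.5000  +0.2308  +0.0000]
eigenvalue magnitudes: 1.3272, 0.5778, 0.5778, 0.5748, 0.0354.
ρ(T) = max|λ| = 1.3272; 1.3272 > 1 ⇒ diverges.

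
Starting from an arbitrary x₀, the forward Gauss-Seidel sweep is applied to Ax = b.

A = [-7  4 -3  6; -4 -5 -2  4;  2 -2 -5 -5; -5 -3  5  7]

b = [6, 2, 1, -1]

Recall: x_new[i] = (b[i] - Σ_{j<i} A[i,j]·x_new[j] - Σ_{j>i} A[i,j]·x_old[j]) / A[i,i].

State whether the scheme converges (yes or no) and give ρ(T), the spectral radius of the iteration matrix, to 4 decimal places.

no, ρ = 1.2630

Write A = D+L+U with D = diag(-7, -5, -5, 7).
GS T = -(D+L)⁻¹U: row 0 first, T[0,3] = -(6)/(-7) = +0.8571; later rows by forward substitution.
  T[0,:] = [+0.0000, +0.5714, -0.4286, +0.8571]
  T[1,:] = [+0.0000, -0.4571, -0.0571, +0.1143]
  T[2,:] = [+0.0000, +0.4114, -0.1486, -0.7029]
  T[3,:] = [+0.0000, -0.0816, -0.2245, +1.1633]
|eigenvalues of T|: 1.2630, 0.3595, 0.3595, 0.0000.
ρ(T) = max|λ| = 1.2630; 1.2630 > 1 ⇒ diverges.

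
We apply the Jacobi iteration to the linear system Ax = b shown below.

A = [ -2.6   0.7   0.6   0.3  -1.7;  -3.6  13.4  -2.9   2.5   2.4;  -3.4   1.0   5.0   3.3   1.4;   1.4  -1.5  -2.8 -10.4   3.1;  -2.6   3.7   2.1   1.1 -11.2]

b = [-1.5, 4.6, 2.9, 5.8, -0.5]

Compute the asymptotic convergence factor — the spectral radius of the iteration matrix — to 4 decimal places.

0.8307

Write A = D+L+U with D = diag(-2.6, 13.4, 5, -10.4, -11.2).
Jacobi: T = -D⁻¹(L+U), T[1,0] = -(-3.6)/(13.4) = +0.2687; T[1,1] = 0.
  T[0,:] = [+0.0000, +0.2692, +0.2308, +0.1154, -0.6538]
  T[1,:] = [+0.2687, +0.0000, +0.2164, -0.1866, -0.1791]
  T[2,:] = [+0.6800, -0.2000, +0.0000, -0.6600, -0.2800]
  T[3,:] = [+0.1346, -0.1442, -0.2692, +0.0000, +0.2981]
  T[4,:] = [-0.2321, +0.3304, +0.1875, +0.0982, +0.0000]
|λ(T)| sorted: 0.8307, 0.5118, 0.5118, 0.1670, 0.1387.
ρ = 0.8307; 0.8307 < 1: convergent.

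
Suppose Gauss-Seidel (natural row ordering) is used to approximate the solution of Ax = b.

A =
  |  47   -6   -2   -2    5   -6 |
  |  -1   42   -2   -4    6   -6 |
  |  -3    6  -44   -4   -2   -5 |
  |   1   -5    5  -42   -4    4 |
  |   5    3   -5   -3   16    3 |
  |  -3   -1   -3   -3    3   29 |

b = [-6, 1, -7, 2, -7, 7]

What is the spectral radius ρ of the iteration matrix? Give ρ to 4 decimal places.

0.2008

Write A = D+L+U with D = diag(47, 42, -44, -42, 16, 29).
Gauss-Seidel: T = -(D+L)⁻¹U, row 0 first, T[0,4] = -(5)/(47) = -0.1064; later rows by forward substitution.
  T[0,:] = [+0.0000 +0.1277 +0.0426 +0.0426 -0.1064 +0.1277]
  T[1,:] = [+0.0000 +0.0030 +0.0486 +0.0963 -0.1454 +0.1459]
  T[2,:] = [+0.0000 -0.0083 +0.0037 -0.0807 -0.0580 -0.1024]
  T[3,:] = [+0.0000 +0.0017 -0.0043 -0.0201 -0.0874 +0.0687]
  T[4,:] = [+0.0000 -0.0427 -0.0221 -0.0603 +0.0260 -0.2739]
  T[5,:] = [+0.0000 +0.0170 +0.0083 +0.0035 -0.0337 +0.0431]
|λ(T)| sorted: 0.2008, 0.0987, 0.0472, 0.0472, 0.0231, 0.0000.
ρ(T) = max|λ| = 0.2008; 0.2008 < 1, so it converges for any x₀.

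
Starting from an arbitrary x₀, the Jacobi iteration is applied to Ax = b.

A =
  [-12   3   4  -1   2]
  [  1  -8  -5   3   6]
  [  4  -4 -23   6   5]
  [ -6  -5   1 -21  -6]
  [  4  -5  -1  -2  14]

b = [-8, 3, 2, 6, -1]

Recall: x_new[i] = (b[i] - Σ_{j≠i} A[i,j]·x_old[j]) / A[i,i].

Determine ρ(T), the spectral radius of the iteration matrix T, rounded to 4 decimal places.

0.8217

Split A = D + L + U, D = diag(-12, -8, -23, -21, 14).
Jacobi: T = -D⁻¹(L+U), T[3,1] = -(-5)/(-21) = -0.2381; T[3,3] = 0.
  T[0,:] = [+0.0000 +0.2500 +0.3333 -0.0833 +0.1667]
  T[1,:] = [+0.1250 +0.0000 -0.6250 +0.3750 +0.7500]
  T[2,:] = [+0.1739 -0.1739 +0.0000 +0.2609 +0.2174]
  T[3,:] = [-0.2857 -0.2381 +0.0476 +0.0000 -0.2857]
  T[4,:] = [-0.2857 +0.3571 +0.0714 +0.1429 +0.0000]
|λ(T)| sorted: 0.8217, 0.5118, 0.5118, 0.3908, 0.1605.
ρ = 0.8217; 0.8217 < 1 ⇒ converges.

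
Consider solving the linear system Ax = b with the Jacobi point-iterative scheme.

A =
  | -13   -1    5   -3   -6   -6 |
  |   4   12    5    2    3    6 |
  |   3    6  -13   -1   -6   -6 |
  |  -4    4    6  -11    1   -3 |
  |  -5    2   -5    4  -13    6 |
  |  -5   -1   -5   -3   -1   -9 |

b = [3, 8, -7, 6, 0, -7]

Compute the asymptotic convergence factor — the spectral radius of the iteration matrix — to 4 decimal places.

1.1458

A = D + L + U where D = diag(-13, 12, -13, -11, -13, -9).
T_J = -D⁻¹(L+U): T[1,3] = -(2)/(12) = -0.1667; T[1,1] = 0.
  T[0,:] = [+0.0000 -0.0769 +0.3846 -0.2308 -0.4615 -0.4615]
  T[1,:] = [-0.3333 +0.0000 -0.4167 -0.1667 -0.2500 -0.5000]
  T[2,:] = [+0.2308 +0.4615 +0.0000 -0.0769 -0.4615 -0.4615]
  T[3,:] = [-0.3636 +0.3636 +0.5455 +0.0000 +0.0909 -0.2727]
  T[4,:] = [-0.3846 +0.1538 -0.3846 +0.3077 +0.0000 +0.4615]
  T[5,:] = [-0.5556 -0.1111 -0.5556 -0.3333 -0.1111 +0.0000]
moduli |λ_i(T)| = 1.1458, 0.5504, 0.5504, 0.5445, 0.5445, 0.4398.
ρ = 1.1458; 1.1458 > 1: divergent.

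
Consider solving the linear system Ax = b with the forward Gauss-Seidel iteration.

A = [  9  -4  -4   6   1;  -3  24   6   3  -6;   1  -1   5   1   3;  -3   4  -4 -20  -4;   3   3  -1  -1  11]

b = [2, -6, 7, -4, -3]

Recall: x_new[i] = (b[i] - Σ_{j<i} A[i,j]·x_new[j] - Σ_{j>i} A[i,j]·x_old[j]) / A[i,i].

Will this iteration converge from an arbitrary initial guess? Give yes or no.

Split A = D + L + U, D = diag(9, 24, 5, -20, 11).
GS T = -(D+L)⁻¹U: row 0 first, T[0,4] = -(1)/(9) = -0.1111; later rows by forward substitution.
  T[0,:] = [+0.0000  +0.4444  +0.4444  -0.6667  -0.1111]
  T[1,:] = [+0.0000  +0.0556  -0.1944  -0.2083  +0.2361]
  T[2,:] = [+0.0000  -0.0778  -0.1278  -0.1083  -0.5306]
  T[3,:] = [+0.0000  -0.0400  -0.0800  +0.0800  -0.0300]
  T[4,:] = [+0.0000  -0.1471  -0.0871  +0.2361  -0.0851]
|eigenvalues of T|: 0.3589, 0.1804, 0.1804, 0.1038, 0.0000.
ρ(T) = max|λ| = 0.3589; 0.3589 < 1 ⇒ converges.

yes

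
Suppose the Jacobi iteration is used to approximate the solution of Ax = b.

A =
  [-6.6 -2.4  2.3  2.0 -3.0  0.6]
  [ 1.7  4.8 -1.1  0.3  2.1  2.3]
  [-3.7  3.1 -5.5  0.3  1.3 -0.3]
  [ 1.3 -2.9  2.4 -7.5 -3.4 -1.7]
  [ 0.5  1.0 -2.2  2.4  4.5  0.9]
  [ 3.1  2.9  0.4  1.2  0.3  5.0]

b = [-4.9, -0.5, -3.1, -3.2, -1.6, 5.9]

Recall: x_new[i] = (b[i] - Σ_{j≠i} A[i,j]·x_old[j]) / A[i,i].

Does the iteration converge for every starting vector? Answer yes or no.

no

A = D + L + U where D = diag(-6.6, 4.8, -5.5, -7.5, 4.5, 5).
Jacobi: T = -D⁻¹(L+U), T[3,1] = -(-2.9)/(-7.5) = -0.3867; T[3,3] = 0.
  T[0,:] = [+0.0000  -0.3636  +0.3485  +0.3030  -0.4545  +0.0909]
  T[1,:] = [-0.3542  +0.0000  +0.2292  -0.0625  -0.4375  -0.4792]
  T[2,:] = [-0.6727  +0.5636  +0.0000  +0.0545  +0.2364  -0.0545]
  T[3,:] = [+0.1733  -0.3867  +0.3200  +0.0000  -0.4533  -0.2267]
  T[4,:] = [-0.1111  -0.2222  +0.4889  -0.5333  +0.0000  -0.2000]
  T[5,:] = [-0.6200  -0.5800  -0.0800  -0.2400  -0.0600  +0.0000]
eigenvalue magnitudes: 1.1885, 0.6773, 0.6773, 0.4596, 0.4596, 0.0608.
ρ = 1.1885; 1.1885 > 1 ⇒ diverges.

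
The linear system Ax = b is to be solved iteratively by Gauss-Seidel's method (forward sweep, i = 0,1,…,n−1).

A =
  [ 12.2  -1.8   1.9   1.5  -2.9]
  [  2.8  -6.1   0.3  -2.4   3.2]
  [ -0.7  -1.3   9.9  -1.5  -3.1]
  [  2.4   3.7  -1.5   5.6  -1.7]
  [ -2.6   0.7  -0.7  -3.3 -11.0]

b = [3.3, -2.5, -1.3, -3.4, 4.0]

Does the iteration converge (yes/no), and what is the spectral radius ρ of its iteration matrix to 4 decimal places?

Let D = diag(12.2, -6.1, 9.9, 5.6, -11); L, U the strict triangles.
GS T = -(D+L)⁻¹U: row 0 first, T[0,4] = -(-2.9)/(12.2) = +0.2377; later rows by forward substitution.
  T[0,:] = [+0.0000, +0.1475, -0.1557, -0.1230, +0.2377]
  T[1,:] = [+0.0000, +0.0677, -0.0223, -0.4499, +0.6337]
  T[2,:] = [+0.0000, +0.0193, -0.0139, +0.0837, +0.4132]
  T[3,:] = [+0.0000, -0.1028, +0.0777, +0.3724, -0.1063]
  T[4,:] = [+0.0000, -0.0010, +0.0130, -0.1166, -0.0103]
|roots of det(T-λI)|: 0.5233, 0.0729, 0.0729, 0.0283, 0.0000.
spectral radius ρ = 0.5233; 0.5233 < 1, so it converges for any x₀.

yes, ρ = 0.5233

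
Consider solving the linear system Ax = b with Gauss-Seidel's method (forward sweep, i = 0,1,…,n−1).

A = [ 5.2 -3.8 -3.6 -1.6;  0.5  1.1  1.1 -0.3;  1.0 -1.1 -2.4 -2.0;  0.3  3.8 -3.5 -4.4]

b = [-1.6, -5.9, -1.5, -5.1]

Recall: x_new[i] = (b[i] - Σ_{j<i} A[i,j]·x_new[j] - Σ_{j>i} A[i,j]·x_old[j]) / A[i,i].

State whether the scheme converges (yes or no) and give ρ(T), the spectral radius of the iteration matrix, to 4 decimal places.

no, ρ = 1.6648

Diagonal D = diag(5.2, 1.1, -2.4, -4.4); L, U strict lower/upper.
T_GS = -(D+L)⁻¹U: row 0 first, T[0,1] = -(-3.8)/(5.2) = +0.7308; later rows by forward substitution.
  T[0,:] = [+0.0000 +0.7308 +0.6923 +0.3077]
  T[1,:] = [+0.0000 -0.3322 -1.3147 +0.1329]
  T[2,:] = [+0.0000 +0.4567 +0.8910 -0.7660]
  T[3,:] = [+0.0000 -0.6004 -1.7970 +0.7451]
|eigenvalues of T|: 1.6648, 0.2678, 0.0931, 0.0000.
ρ(T) = max|λ| = 1.6648; 1.6648 > 1: divergent.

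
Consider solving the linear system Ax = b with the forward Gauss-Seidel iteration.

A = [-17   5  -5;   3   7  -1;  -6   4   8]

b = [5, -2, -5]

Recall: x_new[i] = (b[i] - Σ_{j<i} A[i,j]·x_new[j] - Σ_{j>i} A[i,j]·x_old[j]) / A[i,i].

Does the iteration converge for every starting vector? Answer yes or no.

Write A = D+L+U with D = diag(-17, 7, 8).
Gauss-Seidel: T = -(D+L)⁻¹U, row 0 first, T[0,2] = -(-5)/(-17) = -0.2941; later rows by forward substitution.
  T[0,:] = [+0.0000 +0.2941 -0.2941]
  T[1,:] = [+0.0000 -0.1261 +0.2689]
  T[2,:] = [+0.0000 +0.2836 -0.3550]
eigenvalue magnitudes: 0.5395, 0.0584, 0.0000.
spectral radius ρ = 0.5395; 0.5395 < 1, so it converges for any x₀.

yes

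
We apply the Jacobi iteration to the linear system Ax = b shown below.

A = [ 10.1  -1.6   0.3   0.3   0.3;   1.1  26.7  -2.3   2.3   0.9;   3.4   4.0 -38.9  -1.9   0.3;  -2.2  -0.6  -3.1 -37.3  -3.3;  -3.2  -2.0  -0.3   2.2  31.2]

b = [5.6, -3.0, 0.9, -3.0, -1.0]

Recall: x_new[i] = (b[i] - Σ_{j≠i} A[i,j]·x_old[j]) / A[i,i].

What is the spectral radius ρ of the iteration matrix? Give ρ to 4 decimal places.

0.1828

Let D = diag(10.1, 26.7, -38.9, -37.3, 31.2); L, U the strict triangles.
Jacobi: T = -D⁻¹(L+U), T[4,1] = -(-2)/(31.2) = +0.0641; T[4,4] = 0.
  T[0,:] = [+0.0000, +0.1584, -0.0297, -0.0297, -0.0297]
  T[1,:] = [-0.0412, +0.0000, +0.0861, -0.0861, -0.0337]
  T[2,:] = [+0.0874, +0.1028, +0.0000, -0.0488, +0.0077]
  T[3,:] = [-0.0590, -0.0161, -0.0831, +0.0000, -0.0885]
  T[4,:] = [+0.1026, +0.0641, +0.0096, -0.0705, +0.0000]
|eigenvalues of T|: 0.1828, 0.1311, 0.1311, 0.0847, 0.0012.
ρ(T) = max|λ| = 0.1828; 0.1828 < 1, so it converges for any x₀.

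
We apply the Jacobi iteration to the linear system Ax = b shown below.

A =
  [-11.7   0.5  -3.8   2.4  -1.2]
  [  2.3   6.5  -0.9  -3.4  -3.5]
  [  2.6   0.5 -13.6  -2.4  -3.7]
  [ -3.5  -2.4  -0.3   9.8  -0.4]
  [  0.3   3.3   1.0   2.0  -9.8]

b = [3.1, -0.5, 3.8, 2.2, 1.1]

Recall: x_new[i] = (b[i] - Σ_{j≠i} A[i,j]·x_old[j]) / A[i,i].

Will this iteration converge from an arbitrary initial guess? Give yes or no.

Split A = D + L + U, D = diag(-11.7, 6.5, -13.6, 9.8, -9.8).
Jacobi: T = -D⁻¹(L+U), T[0,2] = -(-3.8)/(-11.7) = -0.3248; T[0,0] = 0.
  T[0,:] = [+0.0000  +0.0427  -0.3248  +0.2051  -0.1026]
  T[1,:] = [-0.3538  +0.0000  +0.1385  +0.5231  +0.5385]
  T[2,:] = [+0.1912  +0.0368  +0.0000  -0.1765  -0.2721]
  T[3,:] = [+0.3571  +0.2449  +0.0306  +0.0000  +0.0408]
  T[4,:] = [+0.0306  +0.3367  +0.1020  +0.2041  +0.0000]
|roots of det(T-λI)|: 0.5856, 0.3901, 0.3901, 0.1654, 0.1654.
spectral radius ρ = 0.5856; 0.5856 < 1 ⇒ converges.

yes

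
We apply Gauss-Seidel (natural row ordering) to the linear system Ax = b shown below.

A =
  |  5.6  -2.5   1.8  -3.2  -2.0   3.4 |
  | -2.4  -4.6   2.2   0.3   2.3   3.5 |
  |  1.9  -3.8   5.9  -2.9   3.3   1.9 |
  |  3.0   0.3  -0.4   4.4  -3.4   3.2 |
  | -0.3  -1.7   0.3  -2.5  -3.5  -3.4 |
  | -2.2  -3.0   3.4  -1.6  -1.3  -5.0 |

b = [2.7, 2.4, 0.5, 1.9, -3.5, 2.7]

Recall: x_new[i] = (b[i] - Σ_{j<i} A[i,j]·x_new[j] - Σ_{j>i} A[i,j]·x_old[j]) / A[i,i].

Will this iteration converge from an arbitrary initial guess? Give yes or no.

no

Write A = D+L+U with D = diag(5.6, -4.6, 5.9, 4.4, -3.5, -5).
GS T = -(D+L)⁻¹U: row 0 first, T[0,4] = -(-2)/(5.6) = +0.3571; later rows by forward substitution.
  T[0,:] = [+0.0000 +0.4464 -0.3214 +0.5714 +0.3571 -0.6071]
  T[1,:] = [+0.0000 -0.2329 +0.6460 -0.2329 +0.3137 +1.0776]
  T[2,:] = [+0.0000 -0.2938 +0.5196 +0.1575 -0.4723 +0.5676]
  T[3,:] = [+0.0000 -0.3152 +0.2223 -0.3594 +0.4649 -0.3352]
  T[4,:] = [+0.0000 +0.2748 -0.4005 +0.3344 -0.5555 -1.1547]
  T[5,:] = [+0.0000 -0.2270 +0.1401 +0.0235 -0.6708 +0.4140]
|λ(T)| sorted: 1.3451, 0.9076, 0.3124, 0.3015, 0.3015, 0.0000.
ρ(T) = max|λ| = 1.3451; 1.3451 > 1: divergent.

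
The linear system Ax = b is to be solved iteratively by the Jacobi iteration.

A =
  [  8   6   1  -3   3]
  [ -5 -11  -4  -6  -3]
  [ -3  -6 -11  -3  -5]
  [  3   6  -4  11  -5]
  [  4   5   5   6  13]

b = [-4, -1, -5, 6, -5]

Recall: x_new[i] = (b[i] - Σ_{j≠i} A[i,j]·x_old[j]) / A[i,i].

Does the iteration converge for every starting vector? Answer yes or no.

no

Split A = D + L + U, D = diag(8, -11, -11, 11, 13).
T_J = -D⁻¹(L+U): T[1,0] = -(-5)/(-11) = -0.4545; T[1,1] = 0.
  T[0,:] = [+0.0000  -0.7500  -0.1250  +0.3750  -0.3750]
  T[1,:] = [-0.4545  +0.0000  -0.3636  -0.5455  -0.2727]
  T[2,:] = [-0.2727  -0.5455  +0.0000  -0.2727  -0.4545]
  T[3,:] = [-0.2727  -0.5455  +0.3636  +0.0000  +0.4545]
  T[4,:] = [-0.3077  -0.3846  -0.3846  -0.4615  +0.0000]
|roots of det(T-λI)|: 1.1607, 0.7502, 0.4105, 0.4105, 0.3669.
ρ = 1.1607; 1.1607 > 1 ⇒ diverges.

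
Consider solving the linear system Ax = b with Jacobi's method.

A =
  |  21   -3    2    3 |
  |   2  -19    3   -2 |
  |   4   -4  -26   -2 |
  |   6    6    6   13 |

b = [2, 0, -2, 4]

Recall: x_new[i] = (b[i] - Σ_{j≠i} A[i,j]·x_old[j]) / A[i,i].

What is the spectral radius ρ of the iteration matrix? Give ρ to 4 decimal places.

0.4490

A = D + L + U where D = diag(21, -19, -26, 13).
Jacobi: T = -D⁻¹(L+U), T[0,3] = -(3)/(21) = -0.1429; T[0,0] = 0.
  T[0,:] = [+0.0000, +0.1429, -0.0952, -0.1429]
  T[1,:] = [+0.1053, +0.0000, +0.1579, -0.1053]
  T[2,:] = [+0.1538, -0.1538, +0.0000, -0.0769]
  T[3,:] = [-0.4615, -0.4615, -0.4615, +0.0000]
eigenvalue magnitudes: 0.4490, 0.3107, 0.1803, 0.1803.
spectral radius ρ = 0.4490; 0.4490 < 1, so it converges for any x₀.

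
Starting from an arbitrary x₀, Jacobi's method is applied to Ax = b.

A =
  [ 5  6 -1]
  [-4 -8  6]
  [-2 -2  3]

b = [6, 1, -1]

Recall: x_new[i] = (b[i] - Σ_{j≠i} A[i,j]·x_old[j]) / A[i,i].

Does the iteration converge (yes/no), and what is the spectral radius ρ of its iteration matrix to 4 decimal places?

A = D + L + U where D = diag(5, -8, 3).
Jacobi: T = -D⁻¹(L+U), T[1,2] = -(6)/(-8) = +0.7500; T[1,1] = 0.
  T[0,:] = [+0.0000, -1.2000, +0.2000]
  T[1,:] = [-0.5000, +0.0000, +0.7500]
  T[2,:] = [+0.6667, +0.6667, +0.0000]
|eigenvalues of T|: 1.3187, 0.7110, 0.7110.
spectral radius ρ = 1.3187; 1.3187 > 1, so it fails to converge.

no, ρ = 1.3187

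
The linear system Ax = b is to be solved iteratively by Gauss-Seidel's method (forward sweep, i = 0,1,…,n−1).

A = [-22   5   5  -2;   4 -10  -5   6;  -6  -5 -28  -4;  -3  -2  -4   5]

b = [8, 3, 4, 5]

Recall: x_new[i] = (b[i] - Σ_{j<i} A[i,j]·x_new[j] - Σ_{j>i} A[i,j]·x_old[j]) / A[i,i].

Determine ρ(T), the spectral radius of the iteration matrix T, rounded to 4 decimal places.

0.4030

A = D + L + U where D = diag(-22, -10, -28, 5).
GS T = -(D+L)⁻¹U: row 0 first, T[0,1] = -(5)/(-22) = +0.2273; later rows by forward substitution.
  T[0,:] = [+0.0000 +0.2273 +0.2273 -0.0909]
  T[1,:] = [+0.0000 +0.0909 -0.4091 +0.5636]
  T[2,:] = [+0.0000 -0.0649 +0.0244 -0.2240]
  T[3,:] = [+0.0000 +0.1208 -0.0078 -0.0083]
eigenvalue magnitudes: 0.4030, 0.1555, 0.1555, 0.0000.
ρ = 0.4030; 0.4030 < 1: convergent.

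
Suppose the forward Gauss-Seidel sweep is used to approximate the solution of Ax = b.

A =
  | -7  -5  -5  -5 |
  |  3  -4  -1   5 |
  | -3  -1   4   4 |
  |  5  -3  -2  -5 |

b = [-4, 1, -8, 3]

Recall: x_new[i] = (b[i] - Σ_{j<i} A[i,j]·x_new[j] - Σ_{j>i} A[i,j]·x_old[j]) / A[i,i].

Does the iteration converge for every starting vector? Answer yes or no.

no

Split A = D + L + U, D = diag(-7, -4, 4, -5).
GS T = -(D+L)⁻¹U: row 0 first, T[0,1] = -(-5)/(-7) = -0.7143; later rows by forward substitution.
  T[0,:] = [+0.0000  -0.7143  -0.7143  -0.7143]
  T[1,:] = [+0.0000  -0.5357  -0.7857  +0.7143]
  T[2,:] = [+0.0000  -0.6696  -0.7321  -1.3571]
  T[3,:] = [+0.0000  -0.1250  +0.0500  -0.6000]
eigenvalue magnitudes: 1.3987, 0.3573, 0.3573, 0.0000.
spectral radius ρ = 1.3987; 1.3987 > 1, so it fails to converge.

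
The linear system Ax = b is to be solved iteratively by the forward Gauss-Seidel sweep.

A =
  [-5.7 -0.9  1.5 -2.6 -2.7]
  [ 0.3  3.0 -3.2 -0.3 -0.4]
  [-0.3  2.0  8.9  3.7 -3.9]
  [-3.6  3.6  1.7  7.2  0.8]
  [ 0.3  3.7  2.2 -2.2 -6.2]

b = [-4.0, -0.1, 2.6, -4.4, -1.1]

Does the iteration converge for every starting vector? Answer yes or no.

Let D = diag(-5.7, 3, 8.9, 7.2, -6.2); L, U the strict triangles.
T_GS = -(D+L)⁻¹U: row 0 first, T[0,2] = -(1.5)/(-5.7) = +0.2632; later rows by forward substitution.
  T[0,:] = [+0.0000, -0.1579, +0.2632, -0.4561, -0.4737]
  T[1,:] = [+0.0000, +0.0158, +1.0404, +0.1456, +0.1807]
  T[2,:] = [+0.0000, -0.0089, -0.2249, -0.4638, +0.3816]
  T[3,:] = [+0.0000, -0.0847, -0.3355, -0.1914, -0.5284]
  T[4,:] = [+0.0000, +0.0287, +0.6728, -0.0319, +0.4078]
|λ(T)| sorted: 0.8924, 0.5015, 0.5015, 0.0017, 0.0000.
spectral radius ρ = 0.8924; 0.8924 < 1 ⇒ converges.

yes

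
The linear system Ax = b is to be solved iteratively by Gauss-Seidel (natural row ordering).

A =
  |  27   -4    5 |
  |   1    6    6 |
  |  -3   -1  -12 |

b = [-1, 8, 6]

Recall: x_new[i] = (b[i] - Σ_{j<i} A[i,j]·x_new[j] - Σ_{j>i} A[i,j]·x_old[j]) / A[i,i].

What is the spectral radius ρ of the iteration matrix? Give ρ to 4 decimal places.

Diagonal D = diag(27, 6, -12); L, U strict lower/upper.
Gauss-Seidel: T = -(D+L)⁻¹U, row 0 first, T[0,1] = -(-4)/(27) = +0.1481; later rows by forward substitution.
  T[0,:] = [+0.0000, +0.1481, -0.1852]
  T[1,:] = [+0.0000, -0.0247, -0.9691]
  T[2,:] = [+0.0000, -0.0350, +0.1271]
moduli |λ_i(T)| = 0.2503, 0.1480, 0.0000.
ρ(T) = max|λ| = 0.2503; 0.2503 < 1: convergent.

0.2503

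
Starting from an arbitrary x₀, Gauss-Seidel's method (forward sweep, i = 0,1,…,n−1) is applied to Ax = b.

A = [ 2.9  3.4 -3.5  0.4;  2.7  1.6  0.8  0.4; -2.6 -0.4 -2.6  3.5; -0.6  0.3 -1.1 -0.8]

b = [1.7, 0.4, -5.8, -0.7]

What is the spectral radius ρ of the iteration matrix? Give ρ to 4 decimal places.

Diagonal D = diag(2.9, 1.6, -2.6, -0.8); L, U strict lower/upper.
GS T = -(D+L)⁻¹U: row 0 first, T[0,2] = -(-3.5)/(2.9) = +1.2069; later rows by forward substitution.
  T[0,:] = [+0.0000 -1.1724 +1.2069 -0.1379]
  T[1,:] = [+0.0000 +1.9784 -2.5366 -0.0172]
  T[2,:] = [+0.0000 +0.8680 -0.8166 +1.4867]
  T[3,:] = [+0.0000 +0.4277 -0.7335 -1.9473]
|eigenvalues of T|: 1.4595, 0.6368, 0.6368, 0.0000.
ρ(T) = max|λ| = 1.4595; 1.4595 > 1: divergent.

1.4595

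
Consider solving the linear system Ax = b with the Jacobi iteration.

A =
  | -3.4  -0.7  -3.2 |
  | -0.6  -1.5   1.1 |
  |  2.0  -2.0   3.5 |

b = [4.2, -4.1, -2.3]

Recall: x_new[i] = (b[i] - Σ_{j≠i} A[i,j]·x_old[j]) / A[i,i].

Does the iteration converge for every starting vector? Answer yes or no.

Diagonal D = diag(-3.4, -1.5, 3.5); L, U strict lower/upper.
Jacobi T = -D⁻¹(L+U): T[1,0] = -(-0.6)/(-1.5) = -0.4000; T[1,1] = 0.
  T[0,:] = [+0.0000 -0.2059 -0.9412]
  T[1,:] = [-0.4000 +0.0000 +0.7333]
  T[2,:] = [-0.5714 +0.5714 +0.0000]
moduli |λ_i(T)| = 1.1416, 0.8194, 0.3222.
ρ = 1.1416; 1.1416 > 1, so it fails to converge.

no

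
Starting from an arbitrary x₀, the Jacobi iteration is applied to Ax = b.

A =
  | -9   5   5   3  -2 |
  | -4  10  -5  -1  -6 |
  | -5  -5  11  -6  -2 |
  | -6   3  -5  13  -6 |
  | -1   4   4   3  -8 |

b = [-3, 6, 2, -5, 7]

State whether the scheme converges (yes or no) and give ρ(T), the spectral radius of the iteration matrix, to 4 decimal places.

A = D + L + U where D = diag(-9, 10, 11, 13, -8).
T_J = -D⁻¹(L+U): T[3,1] = -(3)/(13) = -0.2308; T[3,3] = 0.
  T[0,:] = [+0.0000  +0.5556  +0.5556  +0.3333  -0.2222]
  T[1,:] = [+0.4000  +0.0000  +0.5000  +0.1000  +0.6000]
  T[2,:] = [+0.4545  +0.4545  +0.0000  +0.5455  +0.1818]
  T[3,:] = [+0.4615  -0.2308  +0.3846  +0.0000  +0.4615]
  T[4,:] = [-0.1250  +0.5000  +0.5000  +0.3750  +0.0000]
|eigenvalues of T|: 1.3745, 0.9737, 0.6361, 0.1196, 0.1196.
ρ(T) = max|λ| = 1.3745; 1.3745 > 1 ⇒ diverges.

no, ρ = 1.3745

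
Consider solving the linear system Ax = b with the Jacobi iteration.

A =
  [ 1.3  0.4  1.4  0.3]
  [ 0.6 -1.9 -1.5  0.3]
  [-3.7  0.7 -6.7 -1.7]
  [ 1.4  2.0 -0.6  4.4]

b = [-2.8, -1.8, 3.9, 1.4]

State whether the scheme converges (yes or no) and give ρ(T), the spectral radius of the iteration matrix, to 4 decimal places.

Let D = diag(1.3, -1.9, -6.7, 4.4); L, U the strict triangles.
Jacobi T = -D⁻¹(L+U): T[1,3] = -(0.3)/(-1.9) = +0.1579; T[1,1] = 0.
  T[0,:] = [+0.0000  -0.3077  -1.0769  -0.2308]
  T[1,:] = [+0.3158  +0.0000  -0.7895  +0.1579]
  T[2,:] = [-0.5522  +0.1045  +0.0000  -0.2537]
  T[3,:] = [-0.3182  -0.4545  +0.1364  +0.0000]
moduli |λ_i(T)| = 0.8920, 0.4643, 0.4643, 0.4148.
spectral radius ρ = 0.8920; 0.8920 < 1, so it converges for any x₀.

yes, ρ = 0.8920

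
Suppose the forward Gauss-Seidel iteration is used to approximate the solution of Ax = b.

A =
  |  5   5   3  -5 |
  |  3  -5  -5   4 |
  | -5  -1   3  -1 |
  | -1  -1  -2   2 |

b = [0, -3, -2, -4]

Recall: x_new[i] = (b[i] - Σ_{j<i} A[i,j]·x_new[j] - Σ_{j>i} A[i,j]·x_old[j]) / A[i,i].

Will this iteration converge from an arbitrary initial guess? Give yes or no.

no

A = D + L + U where D = diag(5, -5, 3, 2).
T_GS = -(D+L)⁻¹U: row 0 first, T[0,1] = -(5)/(5) = -1.0000; later rows by forward substitution.
  T[0,:] = [+0.0000 -1.0000 -0.6000 +1.0000]
  T[1,:] = [+0.0000 -0.6000 -1.3600 +1.4000]
  T[2,:] = [+0.0000 -1.8667 -1.4533 +2.4667]
  T[3,:] = [+0.0000 -2.6667 -2.4333 +3.6667]
|eigenvalues of T|: 1.2959, 0.3586, 0.3586, 0.0000.
ρ = 1.2959; 1.2959 > 1 ⇒ diverges.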